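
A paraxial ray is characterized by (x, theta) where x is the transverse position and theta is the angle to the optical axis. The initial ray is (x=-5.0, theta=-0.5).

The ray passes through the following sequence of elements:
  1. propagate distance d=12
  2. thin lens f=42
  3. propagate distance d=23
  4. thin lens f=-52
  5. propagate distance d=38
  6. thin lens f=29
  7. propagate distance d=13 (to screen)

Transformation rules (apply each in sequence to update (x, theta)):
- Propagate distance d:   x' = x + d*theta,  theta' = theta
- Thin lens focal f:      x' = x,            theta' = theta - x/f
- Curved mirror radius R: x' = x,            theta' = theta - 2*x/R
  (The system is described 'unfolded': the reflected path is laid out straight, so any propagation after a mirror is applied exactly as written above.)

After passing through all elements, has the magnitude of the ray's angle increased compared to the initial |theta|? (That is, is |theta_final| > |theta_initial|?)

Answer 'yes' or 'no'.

Answer: yes

Derivation:
Initial: x=-5.0000 theta=-0.5000
After 1 (propagate distance d=12): x=-11.0000 theta=-0.5000
After 2 (thin lens f=42): x=-11.0000 theta=-5/21 (≈-0.2381)
After 3 (propagate distance d=23): x=-346/21 (≈-16.4762) theta=-5/21 (≈-0.2381)
After 4 (thin lens f=-52): x=-346/21 (≈-16.4762) theta=-101/182 (≈-0.5549)
After 5 (propagate distance d=38): x=-1465/39 (≈-37.5641) theta=-101/182 (≈-0.5549)
After 6 (thin lens f=29): x=-1465/39 (≈-37.5641) theta=11723/15834 (≈0.7404)
After 7 (propagate distance d=13 (to screen)): x=-442391/15834 (≈-27.9393) theta=11723/15834 (≈0.7404)
|theta_initial|=0.5000 |theta_final|=11723/15834 (≈0.7404) -> increased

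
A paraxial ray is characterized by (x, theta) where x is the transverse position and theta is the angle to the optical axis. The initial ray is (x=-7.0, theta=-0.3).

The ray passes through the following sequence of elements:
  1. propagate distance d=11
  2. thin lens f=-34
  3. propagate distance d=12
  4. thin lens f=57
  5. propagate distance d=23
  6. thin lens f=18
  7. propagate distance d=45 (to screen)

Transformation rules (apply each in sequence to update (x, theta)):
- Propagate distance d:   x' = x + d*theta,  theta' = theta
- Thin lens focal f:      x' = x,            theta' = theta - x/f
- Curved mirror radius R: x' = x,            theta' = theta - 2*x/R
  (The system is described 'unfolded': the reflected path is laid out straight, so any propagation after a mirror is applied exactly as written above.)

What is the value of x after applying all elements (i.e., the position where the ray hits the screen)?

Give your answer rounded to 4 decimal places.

Answer: 23.2022

Derivation:
Initial: x=-7.0000 theta=-0.3000
After 1 (propagate distance d=11): x=-10.3000 theta=-0.3000
After 2 (thin lens f=-34): x=-10.3000 theta=-41/68 (≈-0.6029)
After 3 (propagate distance d=12): x=-2981/170 (≈-17.5353) theta=-41/68 (≈-0.6029)
After 4 (thin lens f=57): x=-2981/170 (≈-17.5353) theta=-5723/19380 (≈-0.2953)
After 5 (propagate distance d=23): x=-471463/19380 (≈-24.3273) theta=-5723/19380 (≈-0.2953)
After 6 (thin lens f=18): x=-471463/19380 (≈-24.3273) theta=368449/348840 (≈1.0562)
After 7 (propagate distance d=45 (to screen)): x=299773/12920 (≈23.2022) theta=368449/348840 (≈1.0562)
Rounded to 4 decimal places: x = 23.2022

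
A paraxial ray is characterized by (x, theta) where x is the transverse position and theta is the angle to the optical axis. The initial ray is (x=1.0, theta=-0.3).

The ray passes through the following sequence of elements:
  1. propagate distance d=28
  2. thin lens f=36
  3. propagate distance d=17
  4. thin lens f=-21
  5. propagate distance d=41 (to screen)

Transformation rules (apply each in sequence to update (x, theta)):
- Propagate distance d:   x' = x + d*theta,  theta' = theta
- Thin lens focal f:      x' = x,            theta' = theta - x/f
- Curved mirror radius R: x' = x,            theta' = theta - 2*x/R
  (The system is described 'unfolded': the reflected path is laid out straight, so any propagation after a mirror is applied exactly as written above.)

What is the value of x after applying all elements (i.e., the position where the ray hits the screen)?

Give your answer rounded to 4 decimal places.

Initial: x=1.0000 theta=-0.3000
After 1 (propagate distance d=28): x=-7.4000 theta=-0.3000
After 2 (thin lens f=36): x=-7.4000 theta=-17/180 (≈-0.0944)
After 3 (propagate distance d=17): x=-1621/180 (≈-9.0056) theta=-17/180 (≈-0.0944)
After 4 (thin lens f=-21): x=-1621/180 (≈-9.0056) theta=-989/1890 (≈-0.5233)
After 5 (propagate distance d=41 (to screen)): x=-115139/3780 (≈-30.4601) theta=-989/1890 (≈-0.5233)
Rounded to 4 decimal places: x = -30.4601

Answer: -30.4601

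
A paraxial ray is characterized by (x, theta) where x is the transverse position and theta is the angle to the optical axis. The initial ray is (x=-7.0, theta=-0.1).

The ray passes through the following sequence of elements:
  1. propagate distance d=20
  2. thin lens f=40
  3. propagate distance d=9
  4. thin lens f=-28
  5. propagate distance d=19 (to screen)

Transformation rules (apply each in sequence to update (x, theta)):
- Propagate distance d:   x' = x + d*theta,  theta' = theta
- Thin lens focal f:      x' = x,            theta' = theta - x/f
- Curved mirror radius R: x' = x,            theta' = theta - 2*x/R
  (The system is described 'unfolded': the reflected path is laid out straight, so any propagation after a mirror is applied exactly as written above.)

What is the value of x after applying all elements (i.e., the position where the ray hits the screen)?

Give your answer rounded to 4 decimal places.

Answer: -10.8438

Derivation:
Initial: x=-7.0000 theta=-0.1000
After 1 (propagate distance d=20): x=-9.0000 theta=-0.1000
After 2 (thin lens f=40): x=-9.0000 theta=0.1250
After 3 (propagate distance d=9): x=-7.8750 theta=0.1250
After 4 (thin lens f=-28): x=-7.8750 theta=-5/32 (≈-0.1563)
After 5 (propagate distance d=19 (to screen)): x=-347/32 (≈-10.8438) theta=-5/32 (≈-0.1563)
Rounded to 4 decimal places: x = -10.8438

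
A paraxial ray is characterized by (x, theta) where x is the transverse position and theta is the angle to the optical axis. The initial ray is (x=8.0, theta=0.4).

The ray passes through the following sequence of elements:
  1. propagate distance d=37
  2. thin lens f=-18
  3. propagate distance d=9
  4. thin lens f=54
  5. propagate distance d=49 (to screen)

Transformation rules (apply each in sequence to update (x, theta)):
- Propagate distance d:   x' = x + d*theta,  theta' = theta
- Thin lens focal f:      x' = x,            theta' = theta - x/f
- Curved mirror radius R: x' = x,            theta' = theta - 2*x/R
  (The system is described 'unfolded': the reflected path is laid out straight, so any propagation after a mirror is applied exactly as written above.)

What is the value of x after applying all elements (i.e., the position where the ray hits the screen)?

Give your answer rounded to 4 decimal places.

Initial: x=8.0000 theta=0.4000
After 1 (propagate distance d=37): x=22.8000 theta=0.4000
After 2 (thin lens f=-18): x=22.8000 theta=5/3 (≈1.6667)
After 3 (propagate distance d=9): x=37.8000 theta=5/3 (≈1.6667)
After 4 (thin lens f=54): x=37.8000 theta=29/30 (≈0.9667)
After 5 (propagate distance d=49 (to screen)): x=511/6 (≈85.1667) theta=29/30 (≈0.9667)
Rounded to 4 decimal places: x = 85.1667

Answer: 85.1667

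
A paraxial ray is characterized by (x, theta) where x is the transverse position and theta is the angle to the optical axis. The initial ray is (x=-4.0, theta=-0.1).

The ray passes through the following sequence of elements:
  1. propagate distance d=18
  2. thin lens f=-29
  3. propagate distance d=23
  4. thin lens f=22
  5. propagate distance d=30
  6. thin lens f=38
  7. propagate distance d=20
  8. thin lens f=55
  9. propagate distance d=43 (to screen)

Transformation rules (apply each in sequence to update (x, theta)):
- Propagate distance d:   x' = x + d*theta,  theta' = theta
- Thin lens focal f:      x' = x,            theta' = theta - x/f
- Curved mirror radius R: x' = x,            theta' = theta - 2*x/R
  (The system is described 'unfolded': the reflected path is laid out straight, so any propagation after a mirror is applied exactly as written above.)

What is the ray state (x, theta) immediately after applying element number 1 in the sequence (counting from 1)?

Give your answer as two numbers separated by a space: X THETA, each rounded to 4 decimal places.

Initial: x=-4.0000 theta=-0.1000
After 1 (propagate distance d=18): x=-5.8000 theta=-0.1000
Rounded to 4 decimal places: x = -5.8000, theta = -0.1000

Answer: -5.8000 -0.1000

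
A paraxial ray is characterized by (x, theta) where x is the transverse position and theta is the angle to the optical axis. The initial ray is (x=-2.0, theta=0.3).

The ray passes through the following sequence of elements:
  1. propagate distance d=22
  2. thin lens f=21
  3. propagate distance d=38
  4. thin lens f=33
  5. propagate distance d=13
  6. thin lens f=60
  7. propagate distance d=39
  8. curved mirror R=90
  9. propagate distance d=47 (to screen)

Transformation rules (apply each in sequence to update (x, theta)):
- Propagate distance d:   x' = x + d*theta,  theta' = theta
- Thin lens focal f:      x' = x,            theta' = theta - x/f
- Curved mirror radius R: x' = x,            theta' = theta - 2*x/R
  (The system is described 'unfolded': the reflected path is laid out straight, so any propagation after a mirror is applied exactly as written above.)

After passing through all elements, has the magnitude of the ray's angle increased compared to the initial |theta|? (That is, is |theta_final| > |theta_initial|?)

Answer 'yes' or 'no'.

Answer: no

Derivation:
Initial: x=-2.0000 theta=0.3000
After 1 (propagate distance d=22): x=4.6000 theta=0.3000
After 2 (thin lens f=21): x=4.6000 theta=17/210 (≈0.0810)
After 3 (propagate distance d=38): x=806/105 (≈7.6762) theta=17/210 (≈0.0810)
After 4 (thin lens f=33): x=806/105 (≈7.6762) theta=-1051/6930 (≈-0.1517)
After 5 (propagate distance d=13): x=39533/6930 (≈5.7046) theta=-1051/6930 (≈-0.1517)
After 6 (thin lens f=60): x=39533/6930 (≈5.7046) theta=-102593/415800 (≈-0.2467)
After 7 (propagate distance d=39): x=-543049/138600 (≈-3.9181) theta=-102593/415800 (≈-0.2467)
After 8 (curved mirror R=90): x=-543049/138600 (≈-3.9181) theta=-497923/3118500 (≈-0.1597)
After 9 (propagate distance d=47 (to screen)): x=-71241967/6237000 (≈-11.4225) theta=-497923/3118500 (≈-0.1597)
|theta_initial|=0.3000 |theta_final|=497923/3118500 (≈0.1597) -> not increased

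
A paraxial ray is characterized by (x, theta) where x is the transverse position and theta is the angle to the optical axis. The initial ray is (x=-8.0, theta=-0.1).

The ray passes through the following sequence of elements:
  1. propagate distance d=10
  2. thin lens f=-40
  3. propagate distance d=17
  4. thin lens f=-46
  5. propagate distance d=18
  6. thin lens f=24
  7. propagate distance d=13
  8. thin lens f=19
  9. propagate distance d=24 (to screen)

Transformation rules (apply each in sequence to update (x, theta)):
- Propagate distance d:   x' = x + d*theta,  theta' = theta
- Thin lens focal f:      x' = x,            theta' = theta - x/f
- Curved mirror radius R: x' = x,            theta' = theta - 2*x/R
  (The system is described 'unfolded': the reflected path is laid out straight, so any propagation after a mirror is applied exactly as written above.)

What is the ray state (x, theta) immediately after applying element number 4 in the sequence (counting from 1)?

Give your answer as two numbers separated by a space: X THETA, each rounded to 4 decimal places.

Initial: x=-8.0000 theta=-0.1000
After 1 (propagate distance d=10): x=-9.0000 theta=-0.1000
After 2 (thin lens f=-40): x=-9.0000 theta=-0.3250
After 3 (propagate distance d=17): x=-14.5250 theta=-0.3250
After 4 (thin lens f=-46): x=-14.5250 theta=-1179/1840 (≈-0.6408)
Rounded to 4 decimal places: x = -14.5250, theta = -0.6408

Answer: -14.5250 -0.6408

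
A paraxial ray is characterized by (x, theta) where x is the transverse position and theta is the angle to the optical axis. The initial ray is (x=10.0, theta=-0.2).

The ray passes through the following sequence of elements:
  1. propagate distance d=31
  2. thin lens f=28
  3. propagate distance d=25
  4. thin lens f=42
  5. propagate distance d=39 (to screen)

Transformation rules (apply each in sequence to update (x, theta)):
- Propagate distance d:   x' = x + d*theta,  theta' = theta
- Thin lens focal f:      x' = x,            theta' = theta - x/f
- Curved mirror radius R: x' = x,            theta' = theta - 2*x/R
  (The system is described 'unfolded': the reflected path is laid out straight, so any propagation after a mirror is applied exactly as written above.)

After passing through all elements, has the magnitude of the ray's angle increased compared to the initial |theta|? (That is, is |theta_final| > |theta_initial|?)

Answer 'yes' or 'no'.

Answer: yes

Derivation:
Initial: x=10.0000 theta=-0.2000
After 1 (propagate distance d=31): x=3.8000 theta=-0.2000
After 2 (thin lens f=28): x=3.8000 theta=-47/140 (≈-0.3357)
After 3 (propagate distance d=25): x=-643/140 (≈-4.5929) theta=-47/140 (≈-0.3357)
After 4 (thin lens f=42): x=-643/140 (≈-4.5929) theta=-1331/5880 (≈-0.2264)
After 5 (propagate distance d=39 (to screen)): x=-5261/392 (≈-13.4209) theta=-1331/5880 (≈-0.2264)
|theta_initial|=0.2000 |theta_final|=1331/5880 (≈0.2264) -> increased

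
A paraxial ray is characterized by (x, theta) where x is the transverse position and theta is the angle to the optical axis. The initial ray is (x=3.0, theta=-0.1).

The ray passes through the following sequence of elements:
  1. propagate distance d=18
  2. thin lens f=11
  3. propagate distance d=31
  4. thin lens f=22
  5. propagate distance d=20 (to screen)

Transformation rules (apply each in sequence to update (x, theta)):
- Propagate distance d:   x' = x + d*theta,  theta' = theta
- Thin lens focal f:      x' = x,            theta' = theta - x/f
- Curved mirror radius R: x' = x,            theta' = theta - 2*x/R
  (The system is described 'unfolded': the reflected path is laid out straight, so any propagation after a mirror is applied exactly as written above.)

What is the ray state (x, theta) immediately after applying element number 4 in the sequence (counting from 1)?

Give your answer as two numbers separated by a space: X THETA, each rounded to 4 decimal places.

Initial: x=3.0000 theta=-0.1000
After 1 (propagate distance d=18): x=1.2000 theta=-0.1000
After 2 (thin lens f=11): x=1.2000 theta=-23/110 (≈-0.2091)
After 3 (propagate distance d=31): x=-581/110 (≈-5.2818) theta=-23/110 (≈-0.2091)
After 4 (thin lens f=22): x=-581/110 (≈-5.2818) theta=15/484 (≈0.0310)
Rounded to 4 decimal places: x = -5.2818, theta = 0.0310

Answer: -5.2818 0.0310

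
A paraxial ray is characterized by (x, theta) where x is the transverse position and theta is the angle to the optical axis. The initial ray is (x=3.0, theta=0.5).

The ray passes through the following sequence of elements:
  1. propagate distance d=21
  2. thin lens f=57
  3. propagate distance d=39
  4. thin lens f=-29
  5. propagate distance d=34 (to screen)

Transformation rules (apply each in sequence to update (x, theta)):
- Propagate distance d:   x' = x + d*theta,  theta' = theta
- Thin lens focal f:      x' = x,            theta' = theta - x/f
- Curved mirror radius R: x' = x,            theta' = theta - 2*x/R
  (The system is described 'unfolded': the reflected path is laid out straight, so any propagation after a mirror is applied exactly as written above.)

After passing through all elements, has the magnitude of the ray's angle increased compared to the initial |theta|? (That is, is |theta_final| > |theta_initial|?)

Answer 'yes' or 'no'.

Initial: x=3.0000 theta=0.5000
After 1 (propagate distance d=21): x=13.5000 theta=0.5000
After 2 (thin lens f=57): x=13.5000 theta=5/19 (≈0.2632)
After 3 (propagate distance d=39): x=903/38 (≈23.7632) theta=5/19 (≈0.2632)
After 4 (thin lens f=-29): x=903/38 (≈23.7632) theta=1193/1102 (≈1.0826)
After 5 (propagate distance d=34 (to screen)): x=66749/1102 (≈60.5708) theta=1193/1102 (≈1.0826)
|theta_initial|=0.5000 |theta_final|=1193/1102 (≈1.0826) -> increased

Answer: yes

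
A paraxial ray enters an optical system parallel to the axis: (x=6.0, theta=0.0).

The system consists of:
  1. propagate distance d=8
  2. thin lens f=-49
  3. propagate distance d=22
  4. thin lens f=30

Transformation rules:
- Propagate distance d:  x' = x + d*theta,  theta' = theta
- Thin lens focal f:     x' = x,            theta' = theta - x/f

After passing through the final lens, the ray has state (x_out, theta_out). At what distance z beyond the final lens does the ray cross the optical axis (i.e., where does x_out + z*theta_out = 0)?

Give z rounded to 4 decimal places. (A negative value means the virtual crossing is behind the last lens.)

Answer: 51.9512

Derivation:
Initial: x=6.0000 theta=0.0000
After 1 (propagate distance d=8): x=6.0000 theta=0.0000
After 2 (thin lens f=-49): x=6.0000 theta=6/49 (≈0.1224)
After 3 (propagate distance d=22): x=426/49 (≈8.6939) theta=6/49 (≈0.1224)
After 4 (thin lens f=30): x=426/49 (≈8.6939) theta=-41/245 (≈-0.1673)
z_focus = -x_out/theta_out = -(426/49)/(-41/245) = 2130/41 ≈ 51.9512
Rounded to 4 decimal places: z = 51.9512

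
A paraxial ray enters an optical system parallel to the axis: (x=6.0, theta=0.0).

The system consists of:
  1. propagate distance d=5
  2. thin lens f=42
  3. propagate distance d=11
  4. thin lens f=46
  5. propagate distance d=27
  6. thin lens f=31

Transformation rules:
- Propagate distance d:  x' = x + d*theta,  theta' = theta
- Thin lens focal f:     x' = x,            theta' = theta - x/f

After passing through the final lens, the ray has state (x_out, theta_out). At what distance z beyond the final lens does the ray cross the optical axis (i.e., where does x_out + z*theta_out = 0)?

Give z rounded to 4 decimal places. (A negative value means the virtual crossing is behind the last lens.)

Initial: x=6.0000 theta=0.0000
After 1 (propagate distance d=5): x=6.0000 theta=0.0000
After 2 (thin lens f=42): x=6.0000 theta=-1/7 (≈-0.1429)
After 3 (propagate distance d=11): x=31/7 (≈4.4286) theta=-1/7 (≈-0.1429)
After 4 (thin lens f=46): x=31/7 (≈4.4286) theta=-11/46 (≈-0.2391)
After 5 (propagate distance d=27): x=-653/322 (≈-2.0280) theta=-11/46 (≈-0.2391)
After 6 (thin lens f=31): x=-653/322 (≈-2.0280) theta=-867/4991 (≈-0.1737)
z_focus = -x_out/theta_out = -(-653/322)/(-867/4991) = -20243/1734 ≈ -11.6742
Rounded to 4 decimal places: z = -11.6742

Answer: -11.6742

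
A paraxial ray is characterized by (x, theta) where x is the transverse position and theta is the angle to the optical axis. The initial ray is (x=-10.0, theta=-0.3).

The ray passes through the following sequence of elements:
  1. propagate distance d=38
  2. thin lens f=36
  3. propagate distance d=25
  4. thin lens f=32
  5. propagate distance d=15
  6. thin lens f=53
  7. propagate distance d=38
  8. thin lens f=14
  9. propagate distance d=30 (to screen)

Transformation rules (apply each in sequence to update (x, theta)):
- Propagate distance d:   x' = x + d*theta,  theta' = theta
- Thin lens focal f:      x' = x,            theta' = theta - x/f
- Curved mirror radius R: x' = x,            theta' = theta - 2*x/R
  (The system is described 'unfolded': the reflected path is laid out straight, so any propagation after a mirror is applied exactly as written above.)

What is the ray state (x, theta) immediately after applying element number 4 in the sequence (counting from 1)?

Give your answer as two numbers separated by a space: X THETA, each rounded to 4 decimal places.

Answer: -14.0389 0.7332

Derivation:
Initial: x=-10.0000 theta=-0.3000
After 1 (propagate distance d=38): x=-21.4000 theta=-0.3000
After 2 (thin lens f=36): x=-21.4000 theta=53/180 (≈0.2944)
After 3 (propagate distance d=25): x=-2527/180 (≈-14.0389) theta=53/180 (≈0.2944)
After 4 (thin lens f=32): x=-2527/180 (≈-14.0389) theta=4223/5760 (≈0.7332)
Rounded to 4 decimal places: x = -14.0389, theta = 0.7332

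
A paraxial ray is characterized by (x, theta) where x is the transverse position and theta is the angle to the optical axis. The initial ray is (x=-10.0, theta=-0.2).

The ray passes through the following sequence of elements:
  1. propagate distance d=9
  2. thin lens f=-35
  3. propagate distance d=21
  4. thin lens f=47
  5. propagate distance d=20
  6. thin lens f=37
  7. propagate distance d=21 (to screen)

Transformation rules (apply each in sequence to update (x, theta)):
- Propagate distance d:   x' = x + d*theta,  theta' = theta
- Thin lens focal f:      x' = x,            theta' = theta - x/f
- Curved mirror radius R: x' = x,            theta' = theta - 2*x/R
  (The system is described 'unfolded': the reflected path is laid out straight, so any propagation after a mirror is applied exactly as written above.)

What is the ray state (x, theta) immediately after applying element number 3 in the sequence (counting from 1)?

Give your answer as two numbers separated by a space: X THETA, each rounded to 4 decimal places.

Answer: -23.0800 -0.5371

Derivation:
Initial: x=-10.0000 theta=-0.2000
After 1 (propagate distance d=9): x=-11.8000 theta=-0.2000
After 2 (thin lens f=-35): x=-11.8000 theta=-94/175 (≈-0.5371)
After 3 (propagate distance d=21): x=-23.0800 theta=-94/175 (≈-0.5371)
Rounded to 4 decimal places: x = -23.0800, theta = -0.5371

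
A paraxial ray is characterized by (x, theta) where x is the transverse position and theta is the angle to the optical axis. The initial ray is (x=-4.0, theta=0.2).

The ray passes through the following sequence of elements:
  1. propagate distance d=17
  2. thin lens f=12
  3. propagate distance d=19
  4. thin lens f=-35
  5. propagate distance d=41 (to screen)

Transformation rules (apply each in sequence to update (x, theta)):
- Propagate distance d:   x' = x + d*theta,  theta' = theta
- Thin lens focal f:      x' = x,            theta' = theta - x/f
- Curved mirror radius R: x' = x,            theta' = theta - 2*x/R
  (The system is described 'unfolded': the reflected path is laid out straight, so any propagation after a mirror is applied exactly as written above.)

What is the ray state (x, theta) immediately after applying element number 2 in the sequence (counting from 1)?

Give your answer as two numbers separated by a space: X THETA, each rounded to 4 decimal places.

Initial: x=-4.0000 theta=0.2000
After 1 (propagate distance d=17): x=-0.6000 theta=0.2000
After 2 (thin lens f=12): x=-0.6000 theta=0.2500
Rounded to 4 decimal places: x = -0.6000, theta = 0.2500

Answer: -0.6000 0.2500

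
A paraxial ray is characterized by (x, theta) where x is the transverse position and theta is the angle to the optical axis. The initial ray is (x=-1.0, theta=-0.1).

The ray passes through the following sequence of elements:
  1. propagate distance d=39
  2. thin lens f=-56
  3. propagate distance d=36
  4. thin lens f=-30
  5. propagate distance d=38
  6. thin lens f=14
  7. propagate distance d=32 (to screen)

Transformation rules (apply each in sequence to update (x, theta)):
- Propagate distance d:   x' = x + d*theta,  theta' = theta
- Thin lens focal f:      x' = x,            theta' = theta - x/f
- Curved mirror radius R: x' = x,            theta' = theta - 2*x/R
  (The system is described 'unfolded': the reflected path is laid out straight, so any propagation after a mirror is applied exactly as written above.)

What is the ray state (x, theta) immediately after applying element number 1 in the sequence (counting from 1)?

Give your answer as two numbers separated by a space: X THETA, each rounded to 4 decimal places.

Initial: x=-1.0000 theta=-0.1000
After 1 (propagate distance d=39): x=-4.9000 theta=-0.1000
Rounded to 4 decimal places: x = -4.9000, theta = -0.1000

Answer: -4.9000 -0.1000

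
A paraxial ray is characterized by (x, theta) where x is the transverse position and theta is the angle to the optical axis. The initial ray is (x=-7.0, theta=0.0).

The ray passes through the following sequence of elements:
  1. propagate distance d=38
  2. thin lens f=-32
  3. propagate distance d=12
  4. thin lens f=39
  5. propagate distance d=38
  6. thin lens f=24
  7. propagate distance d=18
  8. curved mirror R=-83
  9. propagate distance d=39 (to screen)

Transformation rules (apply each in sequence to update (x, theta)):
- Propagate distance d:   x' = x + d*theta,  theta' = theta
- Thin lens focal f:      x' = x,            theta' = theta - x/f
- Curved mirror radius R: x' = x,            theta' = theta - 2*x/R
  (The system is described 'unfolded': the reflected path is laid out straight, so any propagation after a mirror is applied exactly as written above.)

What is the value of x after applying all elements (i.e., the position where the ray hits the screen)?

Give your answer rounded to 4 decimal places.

Answer: 11.8311

Derivation:
Initial: x=-7.0000 theta=0.0000
After 1 (propagate distance d=38): x=-7.0000 theta=0.0000
After 2 (thin lens f=-32): x=-7.0000 theta=-7/32 (≈-0.2188)
After 3 (propagate distance d=12): x=-9.6250 theta=-7/32 (≈-0.2188)
After 4 (thin lens f=39): x=-9.6250 theta=35/1248 (≈0.0280)
After 5 (propagate distance d=38): x=-5341/624 (≈-8.5593) theta=35/1248 (≈0.0280)
After 6 (thin lens f=24): x=-5341/624 (≈-8.5593) theta=5761/14976 (≈0.3847)
After 7 (propagate distance d=18): x=-4081/2496 (≈-1.6350) theta=5761/14976 (≈0.3847)
After 8 (curved mirror R=-83): x=-4081/2496 (≈-1.6350) theta=429191/1243008 (≈0.3453)
After 9 (propagate distance d=39 (to screen)): x=4902037/414336 (≈11.8311) theta=429191/1243008 (≈0.3453)
Rounded to 4 decimal places: x = 11.8311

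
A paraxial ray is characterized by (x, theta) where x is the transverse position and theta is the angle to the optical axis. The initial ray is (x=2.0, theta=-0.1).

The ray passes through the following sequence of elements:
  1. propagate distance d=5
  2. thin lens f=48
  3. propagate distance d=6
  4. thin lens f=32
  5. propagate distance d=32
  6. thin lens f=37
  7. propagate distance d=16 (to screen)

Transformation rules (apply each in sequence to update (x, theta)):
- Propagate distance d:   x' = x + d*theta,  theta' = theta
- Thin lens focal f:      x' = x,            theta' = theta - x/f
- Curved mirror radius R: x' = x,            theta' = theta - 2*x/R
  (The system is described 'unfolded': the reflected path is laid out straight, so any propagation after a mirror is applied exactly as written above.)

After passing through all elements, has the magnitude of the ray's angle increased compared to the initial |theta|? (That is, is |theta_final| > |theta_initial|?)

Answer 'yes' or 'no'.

Answer: no

Derivation:
Initial: x=2.0000 theta=-0.1000
After 1 (propagate distance d=5): x=1.5000 theta=-0.1000
After 2 (thin lens f=48): x=1.5000 theta=-21/160 (≈-0.1313)
After 3 (propagate distance d=6): x=0.7125 theta=-21/160 (≈-0.1313)
After 4 (thin lens f=32): x=0.7125 theta=-393/2560 (≈-0.1535)
After 5 (propagate distance d=32): x=-4.2000 theta=-393/2560 (≈-0.1535)
After 6 (thin lens f=37): x=-4.2000 theta=-3789/94720 (≈-0.0400)
After 7 (propagate distance d=16 (to screen)): x=-28653/5920 (≈-4.8400) theta=-3789/94720 (≈-0.0400)
|theta_initial|=0.1000 |theta_final|=3789/94720 (≈0.0400) -> not increased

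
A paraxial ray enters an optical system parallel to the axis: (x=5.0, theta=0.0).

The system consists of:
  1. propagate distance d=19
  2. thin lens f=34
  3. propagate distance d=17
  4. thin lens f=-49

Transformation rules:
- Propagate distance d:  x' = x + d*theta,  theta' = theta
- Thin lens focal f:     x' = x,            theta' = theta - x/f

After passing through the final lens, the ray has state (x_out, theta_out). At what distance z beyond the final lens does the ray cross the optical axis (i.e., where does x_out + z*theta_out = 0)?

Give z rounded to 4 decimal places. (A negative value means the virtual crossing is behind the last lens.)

Answer: 26.0313

Derivation:
Initial: x=5.0000 theta=0.0000
After 1 (propagate distance d=19): x=5.0000 theta=0.0000
After 2 (thin lens f=34): x=5.0000 theta=-5/34 (≈-0.1471)
After 3 (propagate distance d=17): x=2.5000 theta=-5/34 (≈-0.1471)
After 4 (thin lens f=-49): x=2.5000 theta=-80/833 (≈-0.0960)
z_focus = -x_out/theta_out = -(2.5000)/(-80/833) = 833/32 ≈ 26.0313
Rounded to 4 decimal places: z = 26.0313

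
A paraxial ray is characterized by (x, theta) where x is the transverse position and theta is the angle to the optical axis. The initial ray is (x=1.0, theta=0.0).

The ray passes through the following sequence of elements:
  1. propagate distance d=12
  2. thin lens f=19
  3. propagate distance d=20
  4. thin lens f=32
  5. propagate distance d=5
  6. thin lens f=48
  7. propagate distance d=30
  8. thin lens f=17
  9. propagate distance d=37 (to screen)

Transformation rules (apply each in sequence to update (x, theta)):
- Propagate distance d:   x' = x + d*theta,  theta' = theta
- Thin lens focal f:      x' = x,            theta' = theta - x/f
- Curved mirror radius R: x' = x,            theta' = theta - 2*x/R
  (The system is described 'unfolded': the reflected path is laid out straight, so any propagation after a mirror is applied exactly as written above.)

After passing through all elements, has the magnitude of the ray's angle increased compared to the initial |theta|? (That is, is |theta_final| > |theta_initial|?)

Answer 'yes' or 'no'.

Answer: yes

Derivation:
Initial: x=1.0000 theta=0.0000
After 1 (propagate distance d=12): x=1.0000 theta=0.0000
After 2 (thin lens f=19): x=1.0000 theta=-1/19 (≈-0.0526)
After 3 (propagate distance d=20): x=-1/19 (≈-0.0526) theta=-1/19 (≈-0.0526)
After 4 (thin lens f=32): x=-1/19 (≈-0.0526) theta=-31/608 (≈-0.0510)
After 5 (propagate distance d=5): x=-187/608 (≈-0.3076) theta=-31/608 (≈-0.0510)
After 6 (thin lens f=48): x=-187/608 (≈-0.3076) theta=-1301/29184 (≈-0.0446)
After 7 (propagate distance d=30): x=-8001/4864 (≈-1.6449) theta=-1301/29184 (≈-0.0446)
After 8 (thin lens f=17): x=-8001/4864 (≈-1.6449) theta=25889/496128 (≈0.0522)
After 9 (propagate distance d=37 (to screen)): x=141791/496128 (≈0.2858) theta=25889/496128 (≈0.0522)
|theta_initial|=0.0000 |theta_final|=25889/496128 (≈0.0522) -> increased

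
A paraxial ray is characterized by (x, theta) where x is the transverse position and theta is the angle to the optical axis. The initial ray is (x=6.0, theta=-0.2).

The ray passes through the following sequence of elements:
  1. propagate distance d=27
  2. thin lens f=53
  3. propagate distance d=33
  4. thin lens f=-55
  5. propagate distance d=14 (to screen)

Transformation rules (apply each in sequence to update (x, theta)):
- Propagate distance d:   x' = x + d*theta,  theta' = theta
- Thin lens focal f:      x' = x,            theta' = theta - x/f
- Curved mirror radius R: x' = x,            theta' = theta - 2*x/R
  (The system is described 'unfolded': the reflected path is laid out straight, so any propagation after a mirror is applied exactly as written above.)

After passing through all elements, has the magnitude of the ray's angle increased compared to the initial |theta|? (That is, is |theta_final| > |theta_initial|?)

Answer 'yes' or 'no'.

Initial: x=6.0000 theta=-0.2000
After 1 (propagate distance d=27): x=0.6000 theta=-0.2000
After 2 (thin lens f=53): x=0.6000 theta=-56/265 (≈-0.2113)
After 3 (propagate distance d=33): x=-1689/265 (≈-6.3736) theta=-56/265 (≈-0.2113)
After 4 (thin lens f=-55): x=-1689/265 (≈-6.3736) theta=-4769/14575 (≈-0.3272)
After 5 (propagate distance d=14 (to screen)): x=-159661/14575 (≈-10.9544) theta=-4769/14575 (≈-0.3272)
|theta_initial|=0.2000 |theta_final|=4769/14575 (≈0.3272) -> increased

Answer: yes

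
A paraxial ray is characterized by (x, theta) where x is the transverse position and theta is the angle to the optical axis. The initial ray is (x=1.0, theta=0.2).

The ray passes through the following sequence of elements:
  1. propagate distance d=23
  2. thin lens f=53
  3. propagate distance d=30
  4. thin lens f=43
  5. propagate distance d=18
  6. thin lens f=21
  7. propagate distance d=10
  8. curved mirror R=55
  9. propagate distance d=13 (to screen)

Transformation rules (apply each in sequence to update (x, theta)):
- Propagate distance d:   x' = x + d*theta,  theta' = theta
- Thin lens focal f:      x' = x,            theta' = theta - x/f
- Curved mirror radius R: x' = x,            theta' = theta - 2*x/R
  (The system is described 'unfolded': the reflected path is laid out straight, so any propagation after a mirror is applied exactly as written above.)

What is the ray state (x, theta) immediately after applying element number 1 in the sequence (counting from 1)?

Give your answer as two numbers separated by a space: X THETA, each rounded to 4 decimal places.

Answer: 5.6000 0.2000

Derivation:
Initial: x=1.0000 theta=0.2000
After 1 (propagate distance d=23): x=5.6000 theta=0.2000
Rounded to 4 decimal places: x = 5.6000, theta = 0.2000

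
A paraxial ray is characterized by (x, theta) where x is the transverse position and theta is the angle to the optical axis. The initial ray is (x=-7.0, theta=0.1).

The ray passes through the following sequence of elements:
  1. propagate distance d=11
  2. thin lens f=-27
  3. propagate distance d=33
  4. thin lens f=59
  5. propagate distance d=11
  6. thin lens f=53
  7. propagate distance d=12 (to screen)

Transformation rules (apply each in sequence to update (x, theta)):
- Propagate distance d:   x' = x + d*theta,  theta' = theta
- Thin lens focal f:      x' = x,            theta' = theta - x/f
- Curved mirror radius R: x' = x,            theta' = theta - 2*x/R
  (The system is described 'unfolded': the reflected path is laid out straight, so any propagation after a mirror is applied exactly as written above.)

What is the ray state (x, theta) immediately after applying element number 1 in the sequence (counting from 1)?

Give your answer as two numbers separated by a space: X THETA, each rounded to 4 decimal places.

Initial: x=-7.0000 theta=0.1000
After 1 (propagate distance d=11): x=-5.9000 theta=0.1000
Rounded to 4 decimal places: x = -5.9000, theta = 0.1000

Answer: -5.9000 0.1000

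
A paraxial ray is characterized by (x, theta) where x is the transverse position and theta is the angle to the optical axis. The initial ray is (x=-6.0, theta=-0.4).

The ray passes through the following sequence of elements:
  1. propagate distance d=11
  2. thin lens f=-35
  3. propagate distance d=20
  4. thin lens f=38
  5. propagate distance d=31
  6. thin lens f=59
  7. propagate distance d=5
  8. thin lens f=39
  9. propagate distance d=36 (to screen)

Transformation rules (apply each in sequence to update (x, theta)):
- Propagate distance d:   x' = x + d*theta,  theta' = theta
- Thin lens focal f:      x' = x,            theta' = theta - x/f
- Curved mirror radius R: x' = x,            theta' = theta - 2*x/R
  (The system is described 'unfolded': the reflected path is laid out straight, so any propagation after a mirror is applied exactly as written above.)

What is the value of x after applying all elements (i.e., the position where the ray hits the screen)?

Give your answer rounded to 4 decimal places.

Answer: 12.0283

Derivation:
Initial: x=-6.0000 theta=-0.4000
After 1 (propagate distance d=11): x=-10.4000 theta=-0.4000
After 2 (thin lens f=-35): x=-10.4000 theta=-122/175 (≈-0.6971)
After 3 (propagate distance d=20): x=-852/35 (≈-24.3429) theta=-122/175 (≈-0.6971)
After 4 (thin lens f=38): x=-852/35 (≈-24.3429) theta=-188/3325 (≈-0.0565)
After 5 (propagate distance d=31): x=-86768/3325 (≈-26.0956) theta=-188/3325 (≈-0.0565)
After 6 (thin lens f=59): x=-86768/3325 (≈-26.0956) theta=75676/196175 (≈0.3858)
After 7 (propagate distance d=5): x=-677276/28025 (≈-24.1669) theta=75676/196175 (≈0.3858)
After 8 (thin lens f=39): x=-677276/28025 (≈-24.1669) theta=7692296/7650825 (≈1.0054)
After 9 (propagate distance d=36 (to screen)): x=30675436/2550275 (≈12.0283) theta=7692296/7650825 (≈1.0054)
Rounded to 4 decimal places: x = 12.0283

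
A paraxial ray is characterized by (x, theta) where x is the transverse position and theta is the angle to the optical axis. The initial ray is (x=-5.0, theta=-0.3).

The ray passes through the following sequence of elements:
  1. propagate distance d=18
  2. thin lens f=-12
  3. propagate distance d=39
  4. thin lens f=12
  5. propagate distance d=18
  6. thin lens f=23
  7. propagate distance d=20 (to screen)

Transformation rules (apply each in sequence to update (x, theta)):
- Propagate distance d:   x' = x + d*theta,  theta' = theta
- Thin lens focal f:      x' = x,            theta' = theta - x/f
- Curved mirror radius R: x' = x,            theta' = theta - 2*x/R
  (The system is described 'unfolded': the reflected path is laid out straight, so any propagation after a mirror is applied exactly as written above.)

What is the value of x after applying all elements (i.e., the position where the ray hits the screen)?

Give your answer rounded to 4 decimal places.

Initial: x=-5.0000 theta=-0.3000
After 1 (propagate distance d=18): x=-10.4000 theta=-0.3000
After 2 (thin lens f=-12): x=-10.4000 theta=-7/6 (≈-1.1667)
After 3 (propagate distance d=39): x=-55.9000 theta=-7/6 (≈-1.1667)
After 4 (thin lens f=12): x=-55.9000 theta=419/120 (≈3.4917)
After 5 (propagate distance d=18): x=6.9500 theta=419/120 (≈3.4917)
After 6 (thin lens f=23): x=6.9500 theta=8803/2760 (≈3.1895)
After 7 (propagate distance d=20 (to screen)): x=97621/1380 (≈70.7399) theta=8803/2760 (≈3.1895)
Rounded to 4 decimal places: x = 70.7399

Answer: 70.7399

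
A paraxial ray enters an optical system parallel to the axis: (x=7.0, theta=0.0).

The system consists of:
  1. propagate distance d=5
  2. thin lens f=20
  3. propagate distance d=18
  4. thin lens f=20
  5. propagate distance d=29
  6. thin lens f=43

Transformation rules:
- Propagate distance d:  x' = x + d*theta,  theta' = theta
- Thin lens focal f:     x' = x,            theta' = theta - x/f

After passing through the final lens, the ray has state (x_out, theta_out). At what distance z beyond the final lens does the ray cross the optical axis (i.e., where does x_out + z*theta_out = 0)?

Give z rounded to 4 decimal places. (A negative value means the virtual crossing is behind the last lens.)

Answer: -73.8908

Derivation:
Initial: x=7.0000 theta=0.0000
After 1 (propagate distance d=5): x=7.0000 theta=0.0000
After 2 (thin lens f=20): x=7.0000 theta=-0.3500
After 3 (propagate distance d=18): x=0.7000 theta=-0.3500
After 4 (thin lens f=20): x=0.7000 theta=-0.3850
After 5 (propagate distance d=29): x=-10.4650 theta=-0.3850
After 6 (thin lens f=43): x=-10.4650 theta=-609/4300 (≈-0.1416)
z_focus = -x_out/theta_out = -(-10.4650)/(-609/4300) = -12857/174 ≈ -73.8908
Rounded to 4 decimal places: z = -73.8908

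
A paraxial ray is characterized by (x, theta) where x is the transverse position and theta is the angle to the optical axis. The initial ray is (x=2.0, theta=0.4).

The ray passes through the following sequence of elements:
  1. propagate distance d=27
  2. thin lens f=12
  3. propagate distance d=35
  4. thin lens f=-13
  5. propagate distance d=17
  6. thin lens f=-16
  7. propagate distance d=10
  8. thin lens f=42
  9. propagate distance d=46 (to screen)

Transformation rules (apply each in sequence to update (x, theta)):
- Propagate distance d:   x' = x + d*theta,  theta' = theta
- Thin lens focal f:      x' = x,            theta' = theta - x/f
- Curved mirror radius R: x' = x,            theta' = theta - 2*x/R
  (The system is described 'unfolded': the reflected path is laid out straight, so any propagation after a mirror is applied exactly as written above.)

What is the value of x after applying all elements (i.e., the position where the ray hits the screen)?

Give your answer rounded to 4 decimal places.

Initial: x=2.0000 theta=0.4000
After 1 (propagate distance d=27): x=12.8000 theta=0.4000
After 2 (thin lens f=12): x=12.8000 theta=-2/3 (≈-0.6667)
After 3 (propagate distance d=35): x=-158/15 (≈-10.5333) theta=-2/3 (≈-0.6667)
After 4 (thin lens f=-13): x=-158/15 (≈-10.5333) theta=-96/65 (≈-1.4769)
After 5 (propagate distance d=17): x=-1390/39 (≈-35.6410) theta=-96/65 (≈-1.4769)
After 6 (thin lens f=-16): x=-1390/39 (≈-35.6410) theta=-5779/1560 (≈-3.7045)
After 7 (propagate distance d=10): x=-11339/156 (≈-72.6859) theta=-5779/1560 (≈-3.7045)
After 8 (thin lens f=42): x=-11339/156 (≈-72.6859) theta=-8083/4095 (≈-1.9739)
After 9 (propagate distance d=46 (to screen)): x=-2677867/16380 (≈-163.4839) theta=-8083/4095 (≈-1.9739)
Rounded to 4 decimal places: x = -163.4839

Answer: -163.4839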